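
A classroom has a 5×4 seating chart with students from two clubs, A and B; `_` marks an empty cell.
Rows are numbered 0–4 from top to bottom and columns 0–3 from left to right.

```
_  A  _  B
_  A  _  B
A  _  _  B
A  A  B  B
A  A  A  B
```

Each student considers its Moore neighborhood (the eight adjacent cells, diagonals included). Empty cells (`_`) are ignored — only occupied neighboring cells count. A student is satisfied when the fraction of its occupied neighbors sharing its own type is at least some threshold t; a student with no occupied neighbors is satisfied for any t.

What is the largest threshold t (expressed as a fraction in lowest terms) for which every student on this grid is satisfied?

2/5

Row 0: (0,1)A 1/1 · (0,3)B 1/1
Row 1: (1,1)A 2/2 · (1,3)B 2/2
Row 2: (2,0)A 3/3 · (2,3)B 3/3
Row 3: (3,0)A 4/4 · (3,1)A 5/6 · (3,2)B 3/6 · (3,3)B 3/4
Row 4: (4,0)A 3/3 · (4,1)A 4/5 · (4,2)A 2/5 · (4,3)B 2/3
The smallest same-type fraction is 2/5 at (4,2), which reduces to 2/5. Any threshold above that leaves this student unsatisfied.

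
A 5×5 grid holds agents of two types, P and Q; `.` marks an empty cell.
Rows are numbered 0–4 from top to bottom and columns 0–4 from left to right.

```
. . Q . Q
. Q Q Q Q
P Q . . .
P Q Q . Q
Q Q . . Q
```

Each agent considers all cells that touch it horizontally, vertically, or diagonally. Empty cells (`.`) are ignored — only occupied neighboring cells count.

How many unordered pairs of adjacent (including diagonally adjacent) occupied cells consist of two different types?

7

Scan each occupied cell's neighbors to the right and below (and the two forward diagonals) so each pair is counted once.
From row 0: 0 unlike of 5 pairs (running 0/5).
From row 1: 1 unlike of 6 pairs (running 1/11).
From row 2: 3 unlike of 6 pairs (running 4/17).
From row 3: 3 unlike of 8 pairs (running 7/25).
From row 4: 0 unlike of 1 pairs (running 7/26).
Total adjacent occupied pairs: 26; unlike-type pairs: 7.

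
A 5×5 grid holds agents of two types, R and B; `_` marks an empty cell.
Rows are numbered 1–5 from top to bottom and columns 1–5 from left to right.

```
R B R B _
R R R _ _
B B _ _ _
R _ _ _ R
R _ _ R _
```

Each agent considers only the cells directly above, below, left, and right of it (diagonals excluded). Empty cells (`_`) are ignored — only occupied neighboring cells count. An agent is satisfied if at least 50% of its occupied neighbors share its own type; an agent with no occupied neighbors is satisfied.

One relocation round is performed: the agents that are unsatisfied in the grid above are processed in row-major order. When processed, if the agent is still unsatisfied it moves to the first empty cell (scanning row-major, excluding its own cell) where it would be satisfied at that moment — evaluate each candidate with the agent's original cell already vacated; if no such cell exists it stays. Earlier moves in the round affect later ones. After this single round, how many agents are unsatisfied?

1

Initially unsatisfied (in order): (1,2), (1,3), (1,4), (3,1).
  (1,2) → (1,5).
  (1,3): now satisfied by earlier moves; stays.
  (1,4): now satisfied by earlier moves; stays.
  (3,1) → (2,4).
Resulting grid:
R _ R B B
R R R B _
_ B _ _ _
R _ _ _ R
R _ _ R _
Unsatisfied now: (3,2).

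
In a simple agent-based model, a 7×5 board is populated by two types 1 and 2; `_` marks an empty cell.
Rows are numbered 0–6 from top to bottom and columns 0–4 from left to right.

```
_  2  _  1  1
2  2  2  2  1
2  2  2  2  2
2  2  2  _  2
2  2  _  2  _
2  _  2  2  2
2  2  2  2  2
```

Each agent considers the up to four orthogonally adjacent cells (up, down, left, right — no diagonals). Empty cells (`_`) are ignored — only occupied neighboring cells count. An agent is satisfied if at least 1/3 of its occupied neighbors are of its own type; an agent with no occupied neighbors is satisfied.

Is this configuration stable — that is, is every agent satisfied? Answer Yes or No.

Yes

(0,1)2 1/1 ok
(0,3)1 1/2 ok
(0,4)1 2/2 ok
(1,0)2 2/2 ok
(1,1)2 4/4 ok
(1,2)2 3/3 ok
(1,3)2 2/4 ok
(1,4)1 1/3 ok
(2,0)2 3/3 ok
(2,1)2 4/4 ok
(2,2)2 4/4 ok
(2,3)2 3/3 ok
(2,4)2 2/3 ok
(3,0)2 3/3 ok
(3,1)2 4/4 ok
(3,2)2 2/2 ok
(3,4)2 1/1 ok
(4,0)2 3/3 ok
(4,1)2 2/2 ok
(4,3)2 1/1 ok
(5,0)2 2/2 ok
(5,2)2 2/2 ok
(5,3)2 4/4 ok
(5,4)2 2/2 ok
(6,0)2 2/2 ok
(6,1)2 2/2 ok
(6,2)2 3/3 ok
(6,3)2 3/3 ok
(6,4)2 2/2 ok
All meet the threshold, so the configuration is stable.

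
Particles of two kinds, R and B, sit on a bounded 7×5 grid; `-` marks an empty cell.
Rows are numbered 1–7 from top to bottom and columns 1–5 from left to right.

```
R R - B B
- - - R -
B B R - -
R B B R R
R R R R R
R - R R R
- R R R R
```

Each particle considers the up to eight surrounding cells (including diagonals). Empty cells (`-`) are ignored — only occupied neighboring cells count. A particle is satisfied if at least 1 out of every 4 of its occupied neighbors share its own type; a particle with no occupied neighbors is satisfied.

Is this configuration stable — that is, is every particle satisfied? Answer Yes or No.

Row 1: (1,1)R 1/1 ✓ · (1,2)R 1/1 ✓ · (1,4)B 1/2 ✓ · (1,5)B 1/2 ✓
Row 2: (2,4)R 1/3 ✓
Row 3: (3,1)B 2/3 ✓ · (3,2)B 3/5 ✓ · (3,3)R 2/5 ✓
Row 4: (4,1)R 2/5 ✓ · (4,2)B 3/8 ✓ · (4,3)B 2/7 ✓ · (4,4)R 5/6 ✓ · (4,5)R 3/3 ✓
Row 5: (5,1)R 3/4 ✓ · (5,2)R 5/7 ✓ · (5,3)R 5/7 ✓ · (5,4)R 7/8 ✓ · (5,5)R 5/5 ✓
Row 6: (6,1)R 3/3 ✓ · (6,3)R 7/7 ✓ · (6,4)R 8/8 ✓ · (6,5)R 5/5 ✓
Row 7: (7,2)R 3/3 ✓ · (7,3)R 4/4 ✓ · (7,4)R 5/5 ✓ · (7,5)R 3/3 ✓
All meet the threshold, so the configuration is stable.

Yes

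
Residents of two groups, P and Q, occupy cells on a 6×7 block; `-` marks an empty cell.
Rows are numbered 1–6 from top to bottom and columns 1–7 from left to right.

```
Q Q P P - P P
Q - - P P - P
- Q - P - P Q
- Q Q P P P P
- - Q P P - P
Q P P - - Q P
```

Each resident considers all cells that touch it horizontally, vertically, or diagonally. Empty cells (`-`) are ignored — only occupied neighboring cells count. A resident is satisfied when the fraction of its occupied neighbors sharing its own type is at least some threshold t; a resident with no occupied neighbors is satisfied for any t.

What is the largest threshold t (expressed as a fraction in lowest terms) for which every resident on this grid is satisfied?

(1,1)Q 2/2
(1,2)Q 2/3
(1,3)P 2/3
(1,4)P 3/3
(1,6)P 3/3
(1,7)P 2/2
(2,1)Q 3/3
(2,4)P 4/4
(2,5)P 5/5
(2,7)P 3/4
(3,2)Q 3/3
(3,4)P 4/5
(3,6)P 5/6
(3,7)Q 0/4
(4,2)Q 3/3
(4,3)Q 3/6
(4,4)P 4/6
(4,5)P 6/6
(4,6)P 5/6
(4,7)P 3/4
(5,3)Q 2/6
(5,4)P 4/6
(5,5)P 4/5
(5,7)P 3/4
(6,1)Q 0/1
(6,2)P 1/3
(6,3)P 2/3
(6,6)Q 0/3
(6,7)P 1/2
The smallest same-type fraction is 0/4 at (3,7), which reduces to 0/1. Any threshold above that leaves this resident unsatisfied.

0/1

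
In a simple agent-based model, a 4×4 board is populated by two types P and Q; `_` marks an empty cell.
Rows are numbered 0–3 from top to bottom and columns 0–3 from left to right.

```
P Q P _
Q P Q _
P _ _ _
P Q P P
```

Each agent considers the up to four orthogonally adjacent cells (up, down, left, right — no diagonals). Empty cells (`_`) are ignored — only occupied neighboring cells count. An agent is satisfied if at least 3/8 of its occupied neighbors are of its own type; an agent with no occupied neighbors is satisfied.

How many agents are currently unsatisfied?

Row 0: (0,0)P 0/2 unhappy · (0,1)Q 0/3 unhappy · (0,2)P 0/2 unhappy
Row 1: (1,0)Q 0/3 unhappy · (1,1)P 0/3 unhappy · (1,2)Q 0/2 unhappy
Row 2: (2,0)P 1/2 ok
Row 3: (3,0)P 1/2 ok · (3,1)Q 0/2 unhappy · (3,2)P 1/2 ok · (3,3)P 1/1 ok
Unsatisfied: (0,0), (0,1), (0,2), (1,0), (1,1), (1,2), (3,1) — 7 in total.

7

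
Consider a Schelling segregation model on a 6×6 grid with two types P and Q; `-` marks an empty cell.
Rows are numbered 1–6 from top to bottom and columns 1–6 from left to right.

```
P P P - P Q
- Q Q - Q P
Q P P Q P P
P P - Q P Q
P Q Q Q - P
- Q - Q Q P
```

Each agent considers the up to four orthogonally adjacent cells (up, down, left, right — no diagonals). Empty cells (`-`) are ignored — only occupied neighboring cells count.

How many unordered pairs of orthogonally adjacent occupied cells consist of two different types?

Scan each occupied cell's neighbors to the right and below so each pair is counted once.
From row 1: 5 unlike of 7 pairs (running 5/7).
From row 2: 4 unlike of 6 pairs (running 9/13).
From row 3: 5 unlike of 10 pairs (running 14/23).
From row 4: 4 unlike of 7 pairs (running 18/30).
From row 5: 1 unlike of 6 pairs (running 19/36).
From row 6: 1 unlike of 2 pairs (running 20/38).
Total adjacent occupied pairs: 38; unlike-type pairs: 20.

20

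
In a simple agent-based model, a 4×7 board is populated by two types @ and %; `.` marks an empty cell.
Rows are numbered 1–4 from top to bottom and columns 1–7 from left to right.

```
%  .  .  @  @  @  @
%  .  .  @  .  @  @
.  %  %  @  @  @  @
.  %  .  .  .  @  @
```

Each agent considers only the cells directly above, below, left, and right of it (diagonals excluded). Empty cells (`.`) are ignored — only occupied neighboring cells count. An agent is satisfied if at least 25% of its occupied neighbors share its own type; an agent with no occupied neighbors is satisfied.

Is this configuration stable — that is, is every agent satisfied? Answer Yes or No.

Yes

Row 1: (1,1)% 1/1 ✓ · (1,4)@ 2/2 ✓ · (1,5)@ 2/2 ✓ · (1,6)@ 3/3 ✓ · (1,7)@ 2/2 ✓
Row 2: (2,1)% 1/1 ✓ · (2,4)@ 2/2 ✓ · (2,6)@ 3/3 ✓ · (2,7)@ 3/3 ✓
Row 3: (3,2)% 2/2 ✓ · (3,3)% 1/2 ✓ · (3,4)@ 2/3 ✓ · (3,5)@ 2/2 ✓ · (3,6)@ 4/4 ✓ · (3,7)@ 3/3 ✓
Row 4: (4,2)% 1/1 ✓ · (4,6)@ 2/2 ✓ · (4,7)@ 2/2 ✓
All meet the threshold, so the configuration is stable.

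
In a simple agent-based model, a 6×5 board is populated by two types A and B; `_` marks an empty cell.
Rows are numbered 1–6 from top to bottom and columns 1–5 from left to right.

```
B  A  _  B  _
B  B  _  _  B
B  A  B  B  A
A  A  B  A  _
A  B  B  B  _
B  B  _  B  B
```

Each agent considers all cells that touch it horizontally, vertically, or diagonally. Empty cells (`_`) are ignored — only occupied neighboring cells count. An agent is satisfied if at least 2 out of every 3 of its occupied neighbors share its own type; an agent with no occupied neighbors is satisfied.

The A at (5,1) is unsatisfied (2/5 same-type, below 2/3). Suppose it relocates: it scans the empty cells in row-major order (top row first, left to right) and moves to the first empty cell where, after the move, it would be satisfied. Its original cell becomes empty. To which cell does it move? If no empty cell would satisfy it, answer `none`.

none

Vacating (5,1). Empty cells in order:
  (1,3): 1/3 same-type → still unsatisfied.
  (1,5): 0/2 same-type → still unsatisfied.
  (2,3): 2/6 same-type → still unsatisfied.
  (2,4): 1/5 same-type → still unsatisfied.
  (4,5): 2/4 same-type → still unsatisfied.
  (5,5): 1/4 same-type → still unsatisfied.
  (6,3): 0/5 same-type → still unsatisfied.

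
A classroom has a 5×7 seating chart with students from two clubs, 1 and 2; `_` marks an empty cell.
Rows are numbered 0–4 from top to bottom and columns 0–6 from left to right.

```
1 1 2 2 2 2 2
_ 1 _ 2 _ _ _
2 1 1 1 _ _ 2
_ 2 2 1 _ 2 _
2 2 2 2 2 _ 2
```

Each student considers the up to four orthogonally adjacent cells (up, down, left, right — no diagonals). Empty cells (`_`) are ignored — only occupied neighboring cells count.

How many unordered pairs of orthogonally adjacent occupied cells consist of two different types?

7

Scan each occupied cell's neighbors to the right and below so each pair is counted once.
Row 0: 1(0,0)–1(0,1)= 1(0,1)–2(0,2)≠ 1(0,1)–1(1,1)= 2(0,2)–2(0,3)= 2(0,3)–2(0,4)= 2(0,3)–2(1,3)= 2(0,4)–2(0,5)= 2(0,5)–2(0,6)=  → 1/8 unlike.
Row 1: 1(1,1)–1(2,1)= 2(1,3)–1(2,3)≠  → 1/2 unlike.
Row 2: 2(2,0)–1(2,1)≠ 1(2,1)–1(2,2)= 1(2,1)–2(3,1)≠ 1(2,2)–1(2,3)= 1(2,2)–2(3,2)≠ 1(2,3)–1(3,3)=  → 3/6 unlike.
Row 3: 2(3,1)–2(3,2)= 2(3,1)–2(4,1)= 2(3,2)–1(3,3)≠ 2(3,2)–2(4,2)= 1(3,3)–2(4,3)≠  → 2/5 unlike.
Row 4: 2(4,0)–2(4,1)= 2(4,1)–2(4,2)= 2(4,2)–2(4,3)= 2(4,3)–2(4,4)=  → 0/4 unlike.
Total adjacent occupied pairs: 25; unlike-type pairs: 7.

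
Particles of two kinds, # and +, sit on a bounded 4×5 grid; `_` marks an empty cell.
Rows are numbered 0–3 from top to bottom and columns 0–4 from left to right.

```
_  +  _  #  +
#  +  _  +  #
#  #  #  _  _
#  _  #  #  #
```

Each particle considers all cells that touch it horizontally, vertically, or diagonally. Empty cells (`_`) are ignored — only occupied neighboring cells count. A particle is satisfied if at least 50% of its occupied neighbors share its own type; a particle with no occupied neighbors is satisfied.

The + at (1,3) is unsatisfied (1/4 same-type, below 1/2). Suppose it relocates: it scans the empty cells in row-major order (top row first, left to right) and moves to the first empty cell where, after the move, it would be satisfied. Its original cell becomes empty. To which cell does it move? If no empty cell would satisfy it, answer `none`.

Vacating (1,3). Empty cells in order:
  (0,0): 2/3 same-type → satisfied — stop here.

(0,0)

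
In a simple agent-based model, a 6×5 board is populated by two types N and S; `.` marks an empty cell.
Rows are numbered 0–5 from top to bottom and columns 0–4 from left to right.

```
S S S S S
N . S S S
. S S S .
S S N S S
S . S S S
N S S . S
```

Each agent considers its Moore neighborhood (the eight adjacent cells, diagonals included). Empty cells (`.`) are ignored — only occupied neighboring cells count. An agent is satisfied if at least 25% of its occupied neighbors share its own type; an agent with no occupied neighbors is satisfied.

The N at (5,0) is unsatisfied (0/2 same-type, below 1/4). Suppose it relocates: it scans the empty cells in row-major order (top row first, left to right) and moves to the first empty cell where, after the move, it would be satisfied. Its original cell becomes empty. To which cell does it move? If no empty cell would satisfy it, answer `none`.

Vacating (5,0). Empty cells in order:
  (1,1): 1/7 same-type → still unsatisfied.
  (2,0): 1/4 same-type → satisfied — stop here.

(2,0)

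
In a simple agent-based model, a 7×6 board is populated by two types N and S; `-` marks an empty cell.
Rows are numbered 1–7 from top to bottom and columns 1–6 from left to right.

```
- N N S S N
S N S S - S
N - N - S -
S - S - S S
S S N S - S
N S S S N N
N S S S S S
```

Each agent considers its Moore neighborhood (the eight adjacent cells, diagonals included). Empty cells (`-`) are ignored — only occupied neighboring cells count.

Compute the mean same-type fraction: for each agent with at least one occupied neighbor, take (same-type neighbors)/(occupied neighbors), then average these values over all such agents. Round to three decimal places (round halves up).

0.547

Row 1: (1,2)N 2/4 · (1,3)N 2/5 · (1,4)S 3/4 · (1,5)S 3/4 · (1,6)N 0/2
Row 2: (2,1)S 0/3 · (2,2)N 4/6 · (2,3)S 2/6 · (2,4)S 4/6 · (2,6)S 2/3
Row 3: (3,1)N 1/3 · (3,3)N 1/4 · (3,5)S 4/4
Row 4: (4,1)S 2/3 · (4,3)S 2/4 · (4,5)S 4/4 · (4,6)S 3/3
Row 5: (5,1)S 3/4 · (5,2)S 5/7 · (5,3)N 0/6 · (5,4)S 4/6 · (5,6)S 2/4
Row 6: (6,1)N 1/5 · (6,2)S 5/8 · (6,3)S 7/8 · (6,4)S 5/7 · (6,5)N 1/7 · (6,6)N 1/4
Row 7: (7,1)N 1/3 · (7,2)S 3/5 · (7,3)S 5/5 · (7,4)S 4/5 · (7,5)S 3/5 · (7,6)S 1/3
Sum over 34 agents: 2/4 + 2/5 + 3/4 + 3/4 + 0/2 + 0/3 + 4/6 + 2/6 + 4/6 + 2/3 + 1/3 + 1/4 + 4/4 + 2/3 + 2/4 + 4/4 + 3/3 + 3/4 + 5/7 + 0/6 + 4/6 + 2/4 + 1/5 + 5/8 + 7/8 + 5/7 + 1/7 + 1/4 + 1/3 + 3/5 + 5/5 + 4/5 + 3/5 + 1/3 = 7807/420; mean = 7807/420 ÷ 34 = 7807/14280 = 0.546708… → 0.547.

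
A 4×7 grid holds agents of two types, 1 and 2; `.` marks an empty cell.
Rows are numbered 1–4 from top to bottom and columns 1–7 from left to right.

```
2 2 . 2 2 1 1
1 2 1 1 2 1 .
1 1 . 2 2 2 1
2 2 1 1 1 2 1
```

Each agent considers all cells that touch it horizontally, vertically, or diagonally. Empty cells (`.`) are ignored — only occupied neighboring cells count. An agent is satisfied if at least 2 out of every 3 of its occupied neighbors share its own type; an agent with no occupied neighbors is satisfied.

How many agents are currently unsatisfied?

Row 1: (1,1)2 2/3 ✓ · (1,2)2 2/4 ✗ · (1,4)2 2/4 ✗ · (1,5)2 2/5 ✗ · (1,6)1 2/4 ✗ · (1,7)1 2/2 ✓
Row 2: (2,1)1 2/5 ✗ · (2,2)2 2/6 ✗ · (2,3)1 2/6 ✗ · (2,4)1 1/6 ✗ · (2,5)2 5/8 ✗ · (2,6)1 3/7 ✗
Row 3: (3,1)1 2/5 ✗ · (3,2)1 4/7 ✗ · (3,4)2 2/7 ✗ · (3,5)2 4/8 ✗ · (3,6)2 3/7 ✗ · (3,7)1 2/4 ✗
Row 4: (4,1)2 1/3 ✗ · (4,2)2 1/4 ✗ · (4,3)1 2/4 ✗ · (4,4)1 2/4 ✗ · (4,5)1 1/5 ✗ · (4,6)2 2/5 ✗ · (4,7)1 1/3 ✗
Unsatisfied: (1,2), (1,4), (1,5), (1,6), (2,1), (2,2), (2,3), (2,4), (2,5), (2,6), (3,1), (3,2), (3,4), (3,5), (3,6), (3,7), (4,1), (4,2), (4,3), (4,4), (4,5), (4,6), (4,7) — 23 in total.

23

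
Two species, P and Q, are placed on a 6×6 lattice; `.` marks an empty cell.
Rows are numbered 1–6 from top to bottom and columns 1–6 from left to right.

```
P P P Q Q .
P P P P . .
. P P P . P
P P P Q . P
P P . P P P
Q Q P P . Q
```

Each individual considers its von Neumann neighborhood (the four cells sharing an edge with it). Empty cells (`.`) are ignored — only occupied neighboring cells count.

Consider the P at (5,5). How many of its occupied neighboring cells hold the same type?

Occupied neighbors of (5,5): (5,4)=P, (5,6)=P.
Same type (P): 2 of 2.

2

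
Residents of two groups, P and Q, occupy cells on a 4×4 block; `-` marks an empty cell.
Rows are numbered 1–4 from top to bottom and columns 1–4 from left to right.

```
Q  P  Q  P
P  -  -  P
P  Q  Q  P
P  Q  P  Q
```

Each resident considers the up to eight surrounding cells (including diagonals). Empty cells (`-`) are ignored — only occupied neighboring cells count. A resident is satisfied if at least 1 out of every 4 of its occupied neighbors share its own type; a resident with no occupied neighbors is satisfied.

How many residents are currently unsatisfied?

Row 1: (1,1)Q 0/2 unhappy · (1,2)P 1/3 ok · (1,3)Q 0/3 unhappy · (1,4)P 1/2 ok
Row 2: (2,1)P 2/4 ok · (2,4)P 2/4 ok
Row 3: (3,1)P 2/4 ok · (3,2)Q 2/6 ok · (3,3)Q 3/6 ok · (3,4)P 2/4 ok
Row 4: (4,1)P 1/3 ok · (4,2)Q 2/5 ok · (4,3)P 1/5 unhappy · (4,4)Q 1/3 ok
Unsatisfied: (1,1), (1,3), (4,3) — 3 in total.

3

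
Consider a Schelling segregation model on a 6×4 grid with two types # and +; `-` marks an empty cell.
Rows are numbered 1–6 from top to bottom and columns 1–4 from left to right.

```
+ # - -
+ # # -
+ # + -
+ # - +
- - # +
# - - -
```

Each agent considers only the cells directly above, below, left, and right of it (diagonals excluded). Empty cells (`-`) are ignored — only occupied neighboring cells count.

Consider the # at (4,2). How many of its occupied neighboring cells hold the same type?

1

Occupied neighbors of (4,2): (3,2)=#, (4,1)=+.
Same type (#): 1 of 2.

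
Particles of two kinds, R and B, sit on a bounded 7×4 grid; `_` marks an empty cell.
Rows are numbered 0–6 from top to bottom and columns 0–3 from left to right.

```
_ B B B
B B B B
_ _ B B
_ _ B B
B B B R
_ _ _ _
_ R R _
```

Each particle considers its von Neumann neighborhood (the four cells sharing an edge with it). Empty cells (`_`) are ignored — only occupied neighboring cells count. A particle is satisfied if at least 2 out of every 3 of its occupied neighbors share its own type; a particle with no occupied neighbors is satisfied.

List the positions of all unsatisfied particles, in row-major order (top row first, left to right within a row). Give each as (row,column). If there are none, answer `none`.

(4,3)

(0,1)B 2/2 ok
(0,2)B 3/3 ok
(0,3)B 2/2 ok
(1,0)B 1/1 ok
(1,1)B 3/3 ok
(1,2)B 4/4 ok
(1,3)B 3/3 ok
(2,2)B 3/3 ok
(2,3)B 3/3 ok
(3,2)B 3/3 ok
(3,3)B 2/3 ok
(4,0)B 1/1 ok
(4,1)B 2/2 ok
(4,2)B 2/3 ok
(4,3)R 0/2 unhappy
(6,1)R 1/1 ok
(6,2)R 1/1 ok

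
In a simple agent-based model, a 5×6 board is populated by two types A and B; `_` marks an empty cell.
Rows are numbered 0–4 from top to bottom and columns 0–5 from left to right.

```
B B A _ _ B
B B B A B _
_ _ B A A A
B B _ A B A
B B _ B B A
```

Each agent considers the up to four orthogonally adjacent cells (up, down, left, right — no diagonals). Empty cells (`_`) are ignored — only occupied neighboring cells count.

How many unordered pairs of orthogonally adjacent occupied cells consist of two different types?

11

Scan each occupied cell's neighbors to the right and below so each pair is counted once.
From row 0: 2 unlike of 5 pairs (running 2/5).
From row 1: 3 unlike of 7 pairs (running 5/12).
From row 2: 2 unlike of 6 pairs (running 7/18).
From row 3: 3 unlike of 8 pairs (running 10/26).
From row 4: 1 unlike of 3 pairs (running 11/29).
Total adjacent occupied pairs: 29; unlike-type pairs: 11.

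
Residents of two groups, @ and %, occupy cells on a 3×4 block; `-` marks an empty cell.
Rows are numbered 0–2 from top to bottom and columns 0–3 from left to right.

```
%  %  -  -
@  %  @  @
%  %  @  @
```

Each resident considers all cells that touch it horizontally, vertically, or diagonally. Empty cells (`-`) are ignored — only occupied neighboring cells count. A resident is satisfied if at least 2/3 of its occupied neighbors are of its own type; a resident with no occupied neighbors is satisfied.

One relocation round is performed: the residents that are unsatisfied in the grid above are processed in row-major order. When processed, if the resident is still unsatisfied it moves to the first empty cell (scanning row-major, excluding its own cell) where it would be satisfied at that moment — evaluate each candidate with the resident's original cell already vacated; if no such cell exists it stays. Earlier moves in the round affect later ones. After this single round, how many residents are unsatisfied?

Initially unsatisfied (in order): (0,1), (1,0), (1,1), (1,2), (2,1), (2,2).
  (0,1): no empty cell satisfies it; stays.
  (1,0) → (0,3).
  (1,1): now satisfied by earlier moves; stays.
  (1,2): no empty cell satisfies it; stays.
  (2,1) → (1,0).
  (2,2): now satisfied by earlier moves; stays.
Resulting grid:
% % - @
% % @ @
% - @ @
All satisfied now.

0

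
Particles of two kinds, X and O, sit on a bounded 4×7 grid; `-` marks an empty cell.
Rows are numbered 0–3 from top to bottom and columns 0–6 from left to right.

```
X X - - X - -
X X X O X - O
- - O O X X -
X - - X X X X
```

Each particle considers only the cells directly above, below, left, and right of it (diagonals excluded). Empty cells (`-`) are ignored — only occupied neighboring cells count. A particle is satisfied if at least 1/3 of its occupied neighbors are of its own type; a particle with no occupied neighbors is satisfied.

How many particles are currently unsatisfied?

0

Row 0: (0,0)X 2/2 satisfied · (0,1)X 2/2 satisfied · (0,4)X 1/1 satisfied
Row 1: (1,0)X 2/2 satisfied · (1,1)X 3/3 satisfied · (1,2)X 1/3 satisfied · (1,3)O 1/3 satisfied · (1,4)X 2/3 satisfied · (1,6)O 0/0 satisfied
Row 2: (2,2)O 1/2 satisfied · (2,3)O 2/4 satisfied · (2,4)X 3/4 satisfied · (2,5)X 2/2 satisfied
Row 3: (3,0)X 0/0 satisfied · (3,3)X 1/2 satisfied · (3,4)X 3/3 satisfied · (3,5)X 3/3 satisfied · (3,6)X 1/1 satisfied
Every one meets the threshold.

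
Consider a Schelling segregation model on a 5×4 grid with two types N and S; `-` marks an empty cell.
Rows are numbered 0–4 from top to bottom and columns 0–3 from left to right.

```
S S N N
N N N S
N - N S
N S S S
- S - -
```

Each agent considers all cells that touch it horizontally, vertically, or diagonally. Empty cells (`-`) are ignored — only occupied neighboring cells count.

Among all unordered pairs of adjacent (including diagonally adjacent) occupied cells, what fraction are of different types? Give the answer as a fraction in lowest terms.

18/37

Scan each occupied cell's neighbors to the right and below (and the two forward diagonals) so each pair is counted once.
From row 0: 8 unlike of 13 pairs (running 8/13).
From row 1: 3 unlike of 10 pairs (running 11/23).
From row 2: 5 unlike of 8 pairs (running 16/31).
From row 3: 2 unlike of 6 pairs (running 18/37).
Total adjacent occupied pairs: 37; unlike-type pairs: 18.
18/37 is already in lowest terms.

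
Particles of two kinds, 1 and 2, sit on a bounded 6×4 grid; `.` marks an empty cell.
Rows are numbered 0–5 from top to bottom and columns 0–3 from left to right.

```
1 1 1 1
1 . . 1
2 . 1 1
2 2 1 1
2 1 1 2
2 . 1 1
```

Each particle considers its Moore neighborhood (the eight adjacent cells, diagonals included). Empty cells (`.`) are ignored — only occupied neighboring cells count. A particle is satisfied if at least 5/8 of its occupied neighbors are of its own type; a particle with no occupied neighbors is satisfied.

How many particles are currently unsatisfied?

4

(0,0)1 2/2 ✓
(0,1)1 3/3 ✓
(0,2)1 3/3 ✓
(0,3)1 2/2 ✓
(1,0)1 2/3 ✓
(1,3)1 4/4 ✓
(2,0)2 2/3 ✓
(2,2)1 4/5 ✓
(2,3)1 4/4 ✓
(3,0)2 3/4 ✓
(3,1)2 3/7 ✗
(3,2)1 5/7 ✓
(3,3)1 4/5 ✓
(4,0)2 3/4 ✓
(4,1)1 3/7 ✗
(4,2)1 5/7 ✓
(4,3)2 0/5 ✗
(5,0)2 1/2 ✗
(5,2)1 3/4 ✓
(5,3)1 2/3 ✓
Unsatisfied: (3,1), (4,1), (4,3), (5,0) — 4 in total.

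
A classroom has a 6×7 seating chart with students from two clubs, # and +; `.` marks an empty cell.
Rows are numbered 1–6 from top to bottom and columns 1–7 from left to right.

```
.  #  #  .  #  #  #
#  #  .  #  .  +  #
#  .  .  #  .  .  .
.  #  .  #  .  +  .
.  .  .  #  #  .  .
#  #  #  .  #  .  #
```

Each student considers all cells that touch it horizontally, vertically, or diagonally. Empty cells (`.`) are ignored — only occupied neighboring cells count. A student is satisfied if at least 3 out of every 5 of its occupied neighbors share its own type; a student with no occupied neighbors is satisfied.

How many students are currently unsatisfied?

2

(1,2)# 3/3 satisfied
(1,3)# 3/3 satisfied
(1,5)# 2/3 satisfied
(1,6)# 3/4 satisfied
(1,7)# 2/3 satisfied
(2,1)# 3/3 satisfied
(2,2)# 4/4 satisfied
(2,4)# 3/3 satisfied
(2,6)+ 0/4 not
(2,7)# 2/3 satisfied
(3,1)# 3/3 satisfied
(3,4)# 2/2 satisfied
(4,2)# 1/1 satisfied
(4,4)# 3/3 satisfied
(4,6)+ 0/1 not
(5,4)# 4/4 satisfied
(5,5)# 3/4 satisfied
(6,1)# 1/1 satisfied
(6,2)# 2/2 satisfied
(6,3)# 2/2 satisfied
(6,5)# 2/2 satisfied
(6,7)# 0/0 satisfied
Unsatisfied: (2,6), (4,6) — 2 in total.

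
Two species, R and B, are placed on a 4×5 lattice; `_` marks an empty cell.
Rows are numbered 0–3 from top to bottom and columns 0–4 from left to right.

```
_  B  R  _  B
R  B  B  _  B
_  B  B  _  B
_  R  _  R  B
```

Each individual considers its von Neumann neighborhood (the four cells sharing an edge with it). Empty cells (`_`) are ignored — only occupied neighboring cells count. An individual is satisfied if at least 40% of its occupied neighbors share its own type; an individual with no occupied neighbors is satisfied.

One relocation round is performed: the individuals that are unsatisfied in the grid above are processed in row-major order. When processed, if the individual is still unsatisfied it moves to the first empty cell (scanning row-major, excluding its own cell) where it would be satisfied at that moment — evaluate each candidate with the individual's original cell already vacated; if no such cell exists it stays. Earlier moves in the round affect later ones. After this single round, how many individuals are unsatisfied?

Initially unsatisfied (in order): (0,2), (1,0), (3,1), (3,3).
  (0,2) → (0,0).
  (1,0): now satisfied by earlier moves; stays.
  (3,1) → (2,0).
  (3,3) → (3,0).
Resulting grid:
R B _ _ B
R B B _ B
R B B _ B
R _ _ _ B
All satisfied now.

0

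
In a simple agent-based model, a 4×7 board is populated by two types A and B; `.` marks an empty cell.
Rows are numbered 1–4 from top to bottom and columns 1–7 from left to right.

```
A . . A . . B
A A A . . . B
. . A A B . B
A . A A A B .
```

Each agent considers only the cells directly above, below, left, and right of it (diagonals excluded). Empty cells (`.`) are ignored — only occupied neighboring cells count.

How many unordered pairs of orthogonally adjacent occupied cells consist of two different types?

3

Scan each occupied cell's neighbors to the right and below so each pair is counted once.
From row 1: 0 unlike of 2 pairs (running 0/2).
From row 2: 0 unlike of 4 pairs (running 0/6).
From row 3: 2 unlike of 5 pairs (running 2/11).
From row 4: 1 unlike of 3 pairs (running 3/14).
Total adjacent occupied pairs: 14; unlike-type pairs: 3.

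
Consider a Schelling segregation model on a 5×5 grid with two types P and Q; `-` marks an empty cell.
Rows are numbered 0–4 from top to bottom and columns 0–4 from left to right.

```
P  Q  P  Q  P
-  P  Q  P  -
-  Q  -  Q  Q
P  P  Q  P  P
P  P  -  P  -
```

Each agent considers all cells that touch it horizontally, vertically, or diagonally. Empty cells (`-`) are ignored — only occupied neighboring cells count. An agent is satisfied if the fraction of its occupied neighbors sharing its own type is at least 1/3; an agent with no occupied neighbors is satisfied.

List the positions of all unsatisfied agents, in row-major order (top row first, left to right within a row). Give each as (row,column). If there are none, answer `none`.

Row 0: (0,0)P 1/2 ok · (0,1)Q 1/4 unhappy · (0,2)P 2/5 ok · (0,3)Q 1/4 unhappy · (0,4)P 1/2 ok
Row 1: (1,1)P 2/5 ok · (1,2)Q 4/7 ok · (1,3)P 2/6 ok
Row 2: (2,1)Q 2/5 ok · (2,3)Q 3/6 ok · (2,4)Q 1/4 unhappy
Row 3: (3,0)P 3/4 ok · (3,1)P 3/5 ok · (3,2)Q 2/6 ok · (3,3)P 2/5 ok · (3,4)P 2/4 ok
Row 4: (4,0)P 3/3 ok · (4,1)P 3/4 ok · (4,3)P 2/3 ok

(0,1), (0,3), (2,4)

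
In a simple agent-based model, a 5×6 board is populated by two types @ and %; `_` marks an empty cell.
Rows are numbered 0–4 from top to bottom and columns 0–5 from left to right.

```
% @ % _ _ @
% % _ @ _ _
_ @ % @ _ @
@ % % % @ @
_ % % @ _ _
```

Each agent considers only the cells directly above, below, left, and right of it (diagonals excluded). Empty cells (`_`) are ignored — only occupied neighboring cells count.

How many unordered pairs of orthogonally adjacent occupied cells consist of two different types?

Scan each occupied cell's neighbors to the right and below so each pair is counted once.
From row 0: 3 unlike of 4 pairs (running 3/4).
From row 1: 1 unlike of 3 pairs (running 4/7).
From row 2: 4 unlike of 6 pairs (running 8/13).
From row 3: 3 unlike of 8 pairs (running 11/21).
From row 4: 1 unlike of 2 pairs (running 12/23).
Total adjacent occupied pairs: 23; unlike-type pairs: 12.

12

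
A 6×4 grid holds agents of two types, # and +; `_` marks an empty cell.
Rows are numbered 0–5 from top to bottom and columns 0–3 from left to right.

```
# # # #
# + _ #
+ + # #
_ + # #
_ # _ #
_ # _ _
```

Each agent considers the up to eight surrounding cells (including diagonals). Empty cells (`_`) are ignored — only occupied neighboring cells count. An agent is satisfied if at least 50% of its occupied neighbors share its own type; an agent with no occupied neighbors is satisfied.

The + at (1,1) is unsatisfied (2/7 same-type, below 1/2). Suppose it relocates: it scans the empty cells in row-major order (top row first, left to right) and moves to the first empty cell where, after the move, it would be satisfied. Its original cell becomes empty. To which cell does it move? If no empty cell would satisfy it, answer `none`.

Vacating (1,1). Empty cells in order:
  (1,2): 1/7 same-type → still unsatisfied.
  (3,0): 3/4 same-type → satisfied — stop here.

(3,0)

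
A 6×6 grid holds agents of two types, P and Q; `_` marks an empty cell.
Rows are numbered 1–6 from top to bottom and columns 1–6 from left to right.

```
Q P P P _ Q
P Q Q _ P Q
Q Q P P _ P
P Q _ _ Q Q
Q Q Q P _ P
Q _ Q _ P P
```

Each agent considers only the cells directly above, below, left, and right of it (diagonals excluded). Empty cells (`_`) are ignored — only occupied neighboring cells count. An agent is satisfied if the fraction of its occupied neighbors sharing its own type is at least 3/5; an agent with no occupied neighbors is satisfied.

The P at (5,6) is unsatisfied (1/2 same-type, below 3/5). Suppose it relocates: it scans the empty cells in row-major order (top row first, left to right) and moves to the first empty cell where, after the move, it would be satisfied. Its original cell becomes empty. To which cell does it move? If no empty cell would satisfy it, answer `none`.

Vacating (5,6). Empty cells in order:
  (1,5): 2/3 same-type → satisfied — stop here.

(1,5)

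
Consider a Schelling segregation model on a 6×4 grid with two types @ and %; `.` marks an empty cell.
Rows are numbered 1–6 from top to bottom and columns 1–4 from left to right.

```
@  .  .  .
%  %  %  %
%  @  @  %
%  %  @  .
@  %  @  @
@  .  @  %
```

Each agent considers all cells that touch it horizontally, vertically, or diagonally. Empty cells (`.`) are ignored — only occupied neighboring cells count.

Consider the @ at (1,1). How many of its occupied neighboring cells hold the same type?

0

Occupied neighbors of (1,1): (2,1)=%, (2,2)=%.
Same type (@): 0 of 2.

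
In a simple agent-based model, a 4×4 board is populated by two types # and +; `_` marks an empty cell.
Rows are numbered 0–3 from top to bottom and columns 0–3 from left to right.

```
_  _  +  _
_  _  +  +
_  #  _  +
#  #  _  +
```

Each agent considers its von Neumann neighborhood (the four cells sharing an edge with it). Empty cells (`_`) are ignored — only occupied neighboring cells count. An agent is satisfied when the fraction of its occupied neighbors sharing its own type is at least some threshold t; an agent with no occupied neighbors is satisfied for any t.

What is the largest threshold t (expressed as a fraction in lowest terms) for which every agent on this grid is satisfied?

Row 0: (0,2)+ 1/1
Row 1: (1,2)+ 2/2 · (1,3)+ 2/2
Row 2: (2,1)# 1/1 · (2,3)+ 2/2
Row 3: (3,0)# 1/1 · (3,1)# 2/2 · (3,3)+ 1/1
The smallest same-type fraction is 1/1 at (0,2), which reduces to 1/1. Any threshold above that leaves this agent unsatisfied.

1/1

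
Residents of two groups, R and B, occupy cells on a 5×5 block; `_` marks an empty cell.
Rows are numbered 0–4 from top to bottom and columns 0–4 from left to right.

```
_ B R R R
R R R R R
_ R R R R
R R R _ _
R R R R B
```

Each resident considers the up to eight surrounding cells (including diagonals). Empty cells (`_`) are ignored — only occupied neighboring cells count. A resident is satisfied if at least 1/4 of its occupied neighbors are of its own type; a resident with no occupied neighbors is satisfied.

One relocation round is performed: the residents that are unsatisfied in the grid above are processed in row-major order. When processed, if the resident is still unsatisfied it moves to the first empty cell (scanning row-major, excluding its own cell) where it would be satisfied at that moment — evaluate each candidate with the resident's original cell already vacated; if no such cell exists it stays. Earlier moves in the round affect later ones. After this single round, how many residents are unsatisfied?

0

Initially unsatisfied (in order): (0,1), (4,4).
  (0,1) → (3,4).
  (4,4): now satisfied by earlier moves; stays.
Resulting grid:
_ _ R R R
R R R R R
_ R R R R
R R R _ B
R R R R B
All satisfied now.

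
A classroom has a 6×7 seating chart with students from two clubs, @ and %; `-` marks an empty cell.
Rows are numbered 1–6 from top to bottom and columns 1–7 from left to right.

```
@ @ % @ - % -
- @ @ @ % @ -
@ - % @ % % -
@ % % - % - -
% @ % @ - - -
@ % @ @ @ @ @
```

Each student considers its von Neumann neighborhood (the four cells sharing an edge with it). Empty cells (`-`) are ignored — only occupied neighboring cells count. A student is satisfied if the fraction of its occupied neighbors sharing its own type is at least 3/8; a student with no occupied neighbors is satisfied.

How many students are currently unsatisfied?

Row 1: (1,1)@ 1/1 ✓ · (1,2)@ 2/3 ✓ · (1,3)% 0/3 ✗ · (1,4)@ 1/2 ✓ · (1,6)% 0/1 ✗
Row 2: (2,2)@ 2/2 ✓ · (2,3)@ 2/4 ✓ · (2,4)@ 3/4 ✓ · (2,5)% 1/3 ✗ · (2,6)@ 0/3 ✗
Row 3: (3,1)@ 1/1 ✓ · (3,3)% 1/3 ✗ · (3,4)@ 1/3 ✗ · (3,5)% 3/4 ✓ · (3,6)% 1/2 ✓
Row 4: (4,1)@ 1/3 ✗ · (4,2)% 1/3 ✗ · (4,3)% 3/3 ✓ · (4,5)% 1/1 ✓
Row 5: (5,1)% 0/3 ✗ · (5,2)@ 0/4 ✗ · (5,3)% 1/4 ✗ · (5,4)@ 1/2 ✓
Row 6: (6,1)@ 0/2 ✗ · (6,2)% 0/3 ✗ · (6,3)@ 1/3 ✗ · (6,4)@ 3/3 ✓ · (6,5)@ 2/2 ✓ · (6,6)@ 2/2 ✓ · (6,7)@ 1/1 ✓
Unsatisfied: (1,3), (1,6), (2,5), (2,6), (3,3), (3,4), (4,1), (4,2), (5,1), (5,2), (5,3), (6,1), (6,2), (6,3) — 14 in total.

14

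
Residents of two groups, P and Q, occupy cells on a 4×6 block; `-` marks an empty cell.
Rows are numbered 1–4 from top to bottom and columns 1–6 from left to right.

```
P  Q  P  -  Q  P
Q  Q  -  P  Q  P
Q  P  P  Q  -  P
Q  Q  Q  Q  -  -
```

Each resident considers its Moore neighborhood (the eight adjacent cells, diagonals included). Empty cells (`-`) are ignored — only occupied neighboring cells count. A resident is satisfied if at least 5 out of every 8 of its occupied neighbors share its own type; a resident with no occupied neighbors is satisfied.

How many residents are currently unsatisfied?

(1,1)P 0/3 ✗
(1,2)Q 2/4 ✗
(1,3)P 1/3 ✗
(1,5)Q 1/4 ✗
(1,6)P 1/3 ✗
(2,1)Q 3/5 ✗
(2,2)Q 3/7 ✗
(2,4)P 2/5 ✗
(2,5)Q 2/6 ✗
(2,6)P 2/4 ✗
(3,1)Q 4/5 ✓
(3,2)P 1/7 ✗
(3,3)P 2/7 ✗
(3,4)Q 3/5 ✗
(3,6)P 1/2 ✗
(4,1)Q 2/3 ✓
(4,2)Q 3/5 ✗
(4,3)Q 3/5 ✗
(4,4)Q 2/3 ✓
Unsatisfied: (1,1), (1,2), (1,3), (1,5), (1,6), (2,1), (2,2), (2,4), (2,5), (2,6), (3,2), (3,3), (3,4), (3,6), (4,2), (4,3) — 16 in total.

16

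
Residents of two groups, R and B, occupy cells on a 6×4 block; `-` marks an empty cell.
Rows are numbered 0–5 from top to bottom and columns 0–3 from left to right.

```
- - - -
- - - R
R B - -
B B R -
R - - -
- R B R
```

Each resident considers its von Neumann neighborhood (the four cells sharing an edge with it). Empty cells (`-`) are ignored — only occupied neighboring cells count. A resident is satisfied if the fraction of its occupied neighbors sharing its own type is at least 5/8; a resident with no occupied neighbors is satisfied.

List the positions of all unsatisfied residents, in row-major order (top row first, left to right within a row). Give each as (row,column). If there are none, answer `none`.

(2,0), (2,1), (3,0), (3,2), (4,0), (5,1), (5,2), (5,3)

(1,3)R 0/0 satisfied
(2,0)R 0/2 not
(2,1)B 1/2 not
(3,0)B 1/3 not
(3,1)B 2/3 satisfied
(3,2)R 0/1 not
(4,0)R 0/1 not
(5,1)R 0/1 not
(5,2)B 0/2 not
(5,3)R 0/1 not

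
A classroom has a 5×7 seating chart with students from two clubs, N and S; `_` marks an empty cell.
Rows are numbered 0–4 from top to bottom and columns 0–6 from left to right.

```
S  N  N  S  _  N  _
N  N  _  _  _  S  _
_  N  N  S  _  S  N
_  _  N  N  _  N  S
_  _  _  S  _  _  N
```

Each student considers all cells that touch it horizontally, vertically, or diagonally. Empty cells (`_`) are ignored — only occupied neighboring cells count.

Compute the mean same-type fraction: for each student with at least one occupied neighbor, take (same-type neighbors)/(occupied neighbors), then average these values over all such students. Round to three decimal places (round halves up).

Row 0: (0,0)S 0/3 · (0,1)N 3/4 · (0,2)N 2/3 · (0,3)S 0/1 · (0,5)N 0/1
Row 1: (1,0)N 3/4 · (1,1)N 5/6 · (1,5)S 1/3
Row 2: (2,1)N 4/4 · (2,2)N 4/5 · (2,3)S 0/3 · (2,5)S 2/4 · (2,6)N 1/4
Row 3: (3,2)N 3/5 · (3,3)N 2/4 · (3,5)N 2/4 · (3,6)S 1/4
Row 4: (4,3)S 0/2 · (4,6)N 1/2
Sum over 19 students: 0/3 + 3/4 + 2/3 + 0/1 + 0/1 + 3/4 + 5/6 + 1/3 + 4/4 + 4/5 + 0/3 + 2/4 + 1/4 + 3/5 + 2/4 + 2/4 + 1/4 + 0/2 + 1/2 = 247/30; mean = 247/30 ÷ 19 = 13/30 = 0.433333… → 0.433.

0.433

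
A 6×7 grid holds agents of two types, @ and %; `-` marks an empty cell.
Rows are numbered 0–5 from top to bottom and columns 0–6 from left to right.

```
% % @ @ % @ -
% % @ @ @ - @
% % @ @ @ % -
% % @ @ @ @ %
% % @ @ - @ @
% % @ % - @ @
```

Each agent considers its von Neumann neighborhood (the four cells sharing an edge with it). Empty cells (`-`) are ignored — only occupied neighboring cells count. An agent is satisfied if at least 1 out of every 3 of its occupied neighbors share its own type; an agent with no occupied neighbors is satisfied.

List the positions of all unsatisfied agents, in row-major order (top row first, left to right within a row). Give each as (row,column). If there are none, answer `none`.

Row 0: (0,0)% 2/2 ok · (0,1)% 2/3 ok · (0,2)@ 2/3 ok · (0,3)@ 2/3 ok · (0,4)% 0/3 unhappy · (0,5)@ 0/1 unhappy
Row 1: (1,0)% 3/3 ok · (1,1)% 3/4 ok · (1,2)@ 3/4 ok · (1,3)@ 4/4 ok · (1,4)@ 2/3 ok · (1,6)@ 0/0 ok
Row 2: (2,0)% 3/3 ok · (2,1)% 3/4 ok · (2,2)@ 3/4 ok · (2,3)@ 4/4 ok · (2,4)@ 3/4 ok · (2,5)% 0/2 unhappy
Row 3: (3,0)% 3/3 ok · (3,1)% 3/4 ok · (3,2)@ 3/4 ok · (3,3)@ 4/4 ok · (3,4)@ 3/3 ok · (3,5)@ 2/4 ok · (3,6)% 0/2 unhappy
Row 4: (4,0)% 3/3 ok · (4,1)% 3/4 ok · (4,2)@ 3/4 ok · (4,3)@ 2/3 ok · (4,5)@ 3/3 ok · (4,6)@ 2/3 ok
Row 5: (5,0)% 2/2 ok · (5,1)% 2/3 ok · (5,2)@ 1/3 ok · (5,3)% 0/2 unhappy · (5,5)@ 2/2 ok · (5,6)@ 2/2 ok

(0,4), (0,5), (2,5), (3,6), (5,3)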